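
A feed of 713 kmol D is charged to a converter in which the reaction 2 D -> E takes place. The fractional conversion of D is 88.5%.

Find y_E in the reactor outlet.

D reacted = 0.885 × 713 = 631 kmol; ν_D = −2, so ξ = 631/2 = 315.5 kmol.
Outlet amounts (n = n₀ + ν ξ):
  D: 713 − 2(315.5) = 82
  E: 0 + 1(315.5) = 315.5
Total out = 397.5 kmol; y_E = 315.5 / 397.5 = 0.7937.

0.794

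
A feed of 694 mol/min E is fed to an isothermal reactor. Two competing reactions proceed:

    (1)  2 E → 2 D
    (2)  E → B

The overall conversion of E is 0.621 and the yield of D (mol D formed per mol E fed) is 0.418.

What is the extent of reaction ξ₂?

Yield of D: 2ξ₁ / 694 = 0.418 → ξ₁ = 145 mol/min.
Conversion of E: 2ξ₁ + 1ξ₂ = 0.621 × 694 = 431 → ξ₂ = 140.9 mol/min.
Outlet amounts (n = n₀ + Σ ν·ξ):
  E: 694 − 2(145) − 1(140.9) = 263
  D: 0 + 2(145) = 290.1
  B: 0 + 1(140.9) = 140.9

ξ₂ = 141 mol/min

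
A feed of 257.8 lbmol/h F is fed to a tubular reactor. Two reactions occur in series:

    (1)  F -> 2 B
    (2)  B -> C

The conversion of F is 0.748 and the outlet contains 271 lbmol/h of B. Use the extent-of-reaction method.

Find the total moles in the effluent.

451 lbmol/h

Conversion of F: F consumed = 1ξ₁ = 0.748 × 257.8 → ξ₁ = 192.8 lbmol/h.
B balance: n_B = 0 + 2ξ₁ − 1ξ₂ = 271 → ξ₂ = (2·192.8 − 271)/1 = 114.7 lbmol/h.
Outlet amounts (n = n₀ + Σ ν·ξ):
  F: 257.8 − 1(192.8) = 64.97
  B: 0 + 2(192.8) − 1(114.7) = 271
  C: 0 + 1(114.7) = 114.7
Total out = 64.97 + 271 + 114.7 = 450.6 lbmol/h.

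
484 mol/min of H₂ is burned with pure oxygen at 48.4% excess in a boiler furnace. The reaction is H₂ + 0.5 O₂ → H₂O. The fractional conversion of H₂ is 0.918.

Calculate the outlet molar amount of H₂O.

Stoichiometric O₂ = 0.5 × 484 = 242 mol/min; O₂ fed = 242 × 1.484 = 359.1 mol/min.
Fuel reacted = 0.918 × 484 → ξ = 444.3 mol/min.
Outlet (n = n₀ + ν ξ):
  H₂: 484 − 1(444.3) = 39.69
  O₂: 359.1 − 0.5(444.3) = 137
  H₂O: 0 + 1(444.3) = 444.3

444 mol/min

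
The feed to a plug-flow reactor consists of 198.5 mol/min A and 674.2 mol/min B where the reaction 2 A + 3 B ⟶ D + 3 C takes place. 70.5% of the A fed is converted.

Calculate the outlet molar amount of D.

A reacted = 0.705 × 198.5 = 139.9 mol/min; ν_A = −2, so ξ = 139.9/2 = 69.97 mol/min.
Outlet amounts (n = n₀ + ν ξ):
  A: 198.5 − 2(69.97) = 58.56
  B: 674.2 − 3(69.97) = 464.3
  D: 0 + 1(69.97) = 69.97
  C: 0 + 3(69.97) = 209.9

70 mol/min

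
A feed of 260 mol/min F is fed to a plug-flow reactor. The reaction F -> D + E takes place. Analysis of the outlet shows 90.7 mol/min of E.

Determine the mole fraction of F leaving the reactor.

For E: n = n₀ + 1ξ → 90.7 = 0 + 1ξ, giving ξ = 90.7 mol/min.
Outlet amounts (n = n₀ + ν ξ):
  F: 260 − 1(90.7) = 169.3
  D: 0 + 1(90.7) = 90.7
  E: 0 + 1(90.7) = 90.7
Total out = 350.7 mol/min; y_F = 169.3 / 350.7 = 0.4827.

0.483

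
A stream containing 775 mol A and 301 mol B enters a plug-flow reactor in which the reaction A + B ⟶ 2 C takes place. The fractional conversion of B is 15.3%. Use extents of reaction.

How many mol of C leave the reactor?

B reacted = 0.153 × 301 = 46.05 mol; ν_B = −1, so ξ = 46.05/1 = 46.05 mol.
Outlet amounts (n = n₀ + ν ξ):
  A: 775 − 1(46.05) = 728.9
  B: 301 − 1(46.05) = 254.9
  C: 0 + 2(46.05) = 92.11

92.1 mol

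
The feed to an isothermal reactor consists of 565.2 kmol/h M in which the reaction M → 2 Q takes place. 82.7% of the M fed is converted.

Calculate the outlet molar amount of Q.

935 kmol/h

M reacted = 0.827 × 565.2 = 467.4 kmol/h; ν_M = −1, so ξ = 467.4/1 = 467.4 kmol/h.
Outlet amounts (n = n₀ + ν ξ):
  M: 565.2 − 1(467.4) = 97.78
  Q: 0 + 2(467.4) = 934.8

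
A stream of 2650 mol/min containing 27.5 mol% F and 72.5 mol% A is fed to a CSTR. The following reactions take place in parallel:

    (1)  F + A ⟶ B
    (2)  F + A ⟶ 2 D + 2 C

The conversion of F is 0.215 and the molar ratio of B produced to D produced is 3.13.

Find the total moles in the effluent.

Conversion of F: F consumed = 0.215 × 728.8 = 156.7 mol/min = 1ξ₁ + 1ξ₂.
Selectivity: 1ξ₁ / (2ξ₂) = 3.13 → ξ₁ = 6.26 ξ₂.
Substitute: (1·6.26 + 1) ξ₂ = 156.7 → ξ₂ = 21.58 mol/min, ξ₁ = 135.1 mol/min.
Outlet amounts (n = n₀ + Σ ν·ξ):
  F: 728.8 − 1(135.1) − 1(21.58) = 572.1
  A: 1921 − 1(135.1) − 1(21.58) = 1765
  B: 0 + 1(135.1) = 135.1
  D: 0 + 2(21.58) = 43.16
  C: 0 + 2(21.58) = 43.16
Total out = 572.1 + 1765 + 135.1 + 43.16 + 43.16 = 2558 mol/min.

2560 mol/min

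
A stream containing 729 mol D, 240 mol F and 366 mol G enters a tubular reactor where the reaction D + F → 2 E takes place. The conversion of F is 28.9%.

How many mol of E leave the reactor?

F reacted = 0.289 × 240 = 69.36 mol; ν_F = −1, so ξ = 69.36/1 = 69.36 mol.
Outlet amounts (n = n₀ + ν ξ):
  D: 729 − 1(69.36) = 659.6
  F: 240 − 1(69.36) = 170.6
  E: 0 + 2(69.36) = 138.7
  G: 366 (inert)

139 mol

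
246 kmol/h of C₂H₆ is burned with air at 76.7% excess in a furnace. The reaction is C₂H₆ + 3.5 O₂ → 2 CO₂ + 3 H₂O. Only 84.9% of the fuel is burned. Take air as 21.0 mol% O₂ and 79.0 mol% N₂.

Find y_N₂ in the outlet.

0.754

Stoichiometric O₂ = 3.5 × 246 = 861 kmol/h; O₂ fed = 861 × 1.767 = 1521 kmol/h.
N₂ fed = 1521 × 79/21 = 5723 kmol/h.
Fuel reacted = 0.849 × 246 → ξ = 208.9 kmol/h.
Outlet (n = n₀ + ν ξ):
  C₂H₆: 246 − 1(208.9) = 37.15
  O₂: 1521 − 3.5(208.9) = 790.4
  N₂: 5723 (inert)
  CO₂: 0 + 2(208.9) = 417.7
  H₂O: 0 + 3(208.9) = 626.6
Total out = 7595 kmol/h; y_N₂ = 5723 / 7595 = 0.7536.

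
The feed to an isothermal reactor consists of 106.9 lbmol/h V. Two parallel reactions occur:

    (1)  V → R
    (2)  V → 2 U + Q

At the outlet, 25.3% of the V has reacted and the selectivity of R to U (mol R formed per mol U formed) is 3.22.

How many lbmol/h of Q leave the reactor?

3.64 lbmol/h

Conversion of V: V consumed = 0.253 × 106.9 = 27.05 lbmol/h = 1ξ₁ + 1ξ₂.
Selectivity: 1ξ₁ / (2ξ₂) = 3.22 → ξ₁ = 6.44 ξ₂.
Substitute: (1·6.44 + 1) ξ₂ = 27.05 → ξ₂ = 3.635 lbmol/h, ξ₁ = 23.41 lbmol/h.
Outlet amounts (n = n₀ + Σ ν·ξ):
  V: 106.9 − 1(23.41) − 1(3.635) = 79.85
  R: 0 + 1(23.41) = 23.41
  U: 0 + 2(3.635) = 7.27
  Q: 0 + 1(3.635) = 3.635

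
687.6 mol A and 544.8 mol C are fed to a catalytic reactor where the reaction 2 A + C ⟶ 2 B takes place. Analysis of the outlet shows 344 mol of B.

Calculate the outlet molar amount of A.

344 mol

For B: n = n₀ + 2ξ → 344 = 0 + 2ξ, giving ξ = 172 mol.
Outlet amounts (n = n₀ + ν ξ):
  A: 687.6 − 2(172) = 343.6
  C: 544.8 − 1(172) = 372.8
  B: 0 + 2(172) = 344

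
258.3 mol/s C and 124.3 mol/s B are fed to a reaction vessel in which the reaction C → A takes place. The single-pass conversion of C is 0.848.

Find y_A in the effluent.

0.572

C reacted = 0.848 × 258.3 = 219 mol/s; ν_C = −1, so ξ = 219/1 = 219 mol/s.
Outlet amounts (n = n₀ + ν ξ):
  C: 258.3 − 1(219) = 39.26
  A: 0 + 1(219) = 219
  B: 124.3 (inert)
Total out = 382.6 mol/s; y_A = 219 / 382.6 = 0.5725.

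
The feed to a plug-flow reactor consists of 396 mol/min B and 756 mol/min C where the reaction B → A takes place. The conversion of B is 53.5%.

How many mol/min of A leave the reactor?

212 mol/min

B reacted = 0.535 × 396 = 211.9 mol/min; ν_B = −1, so ξ = 211.9/1 = 211.9 mol/min.
Outlet amounts (n = n₀ + ν ξ):
  B: 396 − 1(211.9) = 184.1
  A: 0 + 1(211.9) = 211.9
  C: 756 (inert)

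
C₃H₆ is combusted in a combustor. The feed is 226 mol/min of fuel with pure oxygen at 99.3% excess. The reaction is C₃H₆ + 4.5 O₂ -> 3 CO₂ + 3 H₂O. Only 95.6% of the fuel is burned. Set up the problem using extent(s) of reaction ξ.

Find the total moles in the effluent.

2360 mol/min

Stoichiometric O₂ = 4.5 × 226 = 1017 mol/min; O₂ fed = 1017 × 1.993 = 2027 mol/min.
Fuel reacted = 0.956 × 226 → ξ = 216.1 mol/min.
Outlet (n = n₀ + ν ξ):
  C₃H₆: 226 − 1(216.1) = 9.944
  O₂: 2027 − 4.5(216.1) = 1055
  CO₂: 0 + 3(216.1) = 648.2
  H₂O: 0 + 3(216.1) = 648.2
Total out = 9.944 + 1055 + 648.2 + 648.2 = 2361 mol/min.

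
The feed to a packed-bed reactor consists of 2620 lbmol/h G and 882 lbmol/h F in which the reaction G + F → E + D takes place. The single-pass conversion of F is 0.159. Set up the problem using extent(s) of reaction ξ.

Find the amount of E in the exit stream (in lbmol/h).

F reacted = 0.159 × 882 = 140.2 lbmol/h; ν_F = −1, so ξ = 140.2/1 = 140.2 lbmol/h.
Outlet amounts (n = n₀ + ν ξ):
  G: 2620 − 1(140.2) = 2480
  F: 882 − 1(140.2) = 741.8
  E: 0 + 1(140.2) = 140.2
  D: 0 + 1(140.2) = 140.2

140 lbmol/h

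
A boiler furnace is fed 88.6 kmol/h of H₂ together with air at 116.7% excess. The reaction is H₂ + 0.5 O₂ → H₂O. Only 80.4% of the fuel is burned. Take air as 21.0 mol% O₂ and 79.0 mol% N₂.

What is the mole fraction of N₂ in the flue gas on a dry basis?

0.823

Stoichiometric O₂ = 0.5 × 88.6 = 44.3 kmol/h; O₂ fed = 44.3 × 2.167 = 96 kmol/h.
N₂ fed = 96 × 79/21 = 361.1 kmol/h.
Fuel reacted = 0.804 × 88.6 → ξ = 71.23 kmol/h.
Outlet (n = n₀ + ν ξ):
  H₂: 88.6 − 1(71.23) = 17.37
  O₂: 96 − 0.5(71.23) = 60.38
  N₂: 361.1 (inert)
  H₂O: 0 + 1(71.23) = 71.23
Dry total = 438.9 kmol/h; y_N₂ (dry) = 361.1 / 438.9 = 0.8229.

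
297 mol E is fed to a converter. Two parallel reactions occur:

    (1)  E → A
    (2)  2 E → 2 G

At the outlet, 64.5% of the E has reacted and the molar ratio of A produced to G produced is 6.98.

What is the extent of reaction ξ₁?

ξ₁ = 168 mol

Conversion of E: E consumed = 0.645 × 297 = 191.6 mol = 1ξ₁ + 2ξ₂.
Selectivity: 1ξ₁ / (2ξ₂) = 6.98 → ξ₁ = 13.96 ξ₂.
Substitute: (1·13.96 + 2) ξ₂ = 191.6 → ξ₂ = 12 mol, ξ₁ = 167.6 mol.
Outlet amounts (n = n₀ + Σ ν·ξ):
  E: 297 − 1(167.6) − 2(12) = 105.4
  A: 0 + 1(167.6) = 167.6
  G: 0 + 2(12) = 24.01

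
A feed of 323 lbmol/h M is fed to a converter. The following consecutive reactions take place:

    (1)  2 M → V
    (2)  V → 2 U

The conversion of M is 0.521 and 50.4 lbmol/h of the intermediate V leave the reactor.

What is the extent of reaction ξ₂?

Conversion of M: M consumed = 2ξ₁ = 0.521 × 323 → ξ₁ = 84.14 lbmol/h.
V balance: n_V = 0 + 1ξ₁ − 1ξ₂ = 50.4 → ξ₂ = (1·84.14 − 50.4)/1 = 33.74 lbmol/h.
Outlet amounts (n = n₀ + Σ ν·ξ):
  M: 323 − 2(84.14) = 154.7
  V: 0 + 1(84.14) − 1(33.74) = 50.4
  U: 0 + 2(33.74) = 67.48

ξ₂ = 33.7 lbmol/h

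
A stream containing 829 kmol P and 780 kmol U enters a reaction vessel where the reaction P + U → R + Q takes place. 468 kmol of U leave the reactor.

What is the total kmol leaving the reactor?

For U: n = n₀ − 1ξ → 468 = 780 − 1ξ, giving ξ = 312 kmol.
Outlet amounts (n = n₀ + ν ξ):
  P: 829 − 1(312) = 517
  U: 780 − 1(312) = 468
  R: 0 + 1(312) = 312
  Q: 0 + 1(312) = 312
Total out = 517 + 468 + 312 + 312 = 1609 kmol.

1610 kmol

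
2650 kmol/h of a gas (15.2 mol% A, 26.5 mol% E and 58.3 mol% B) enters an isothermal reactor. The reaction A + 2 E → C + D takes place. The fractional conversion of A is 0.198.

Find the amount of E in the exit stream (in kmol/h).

A reacted = 0.198 × 402.8 = 79.75 kmol/h; ν_A = −1, so ξ = 79.75/1 = 79.75 kmol/h.
Outlet amounts (n = n₀ + ν ξ):
  A: 402.8 − 1(79.75) = 323
  E: 702.2 − 2(79.75) = 542.7
  C: 0 + 1(79.75) = 79.75
  D: 0 + 1(79.75) = 79.75
  B: 1545 (inert)

543 kmol/h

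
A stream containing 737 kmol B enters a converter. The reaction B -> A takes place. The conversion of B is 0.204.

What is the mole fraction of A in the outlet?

B reacted = 0.204 × 737 = 150.3 kmol; ν_B = −1, so ξ = 150.3/1 = 150.3 kmol.
Outlet amounts (n = n₀ + ν ξ):
  B: 737 − 1(150.3) = 586.7
  A: 0 + 1(150.3) = 150.3
Total out = 737 kmol; y_A = 150.3 / 737 = 0.204.

0.204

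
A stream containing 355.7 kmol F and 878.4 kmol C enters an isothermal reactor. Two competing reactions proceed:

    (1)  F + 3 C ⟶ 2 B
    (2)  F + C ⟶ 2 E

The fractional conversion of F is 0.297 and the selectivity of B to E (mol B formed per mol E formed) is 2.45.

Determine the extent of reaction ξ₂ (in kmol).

ξ₂ = 30.6 kmol

Conversion of F: F consumed = 0.297 × 355.7 = 105.6 kmol = 1ξ₁ + 1ξ₂.
Selectivity: 2ξ₁ / (2ξ₂) = 2.45 → ξ₁ = 2.45 ξ₂.
Substitute: (1·2.45 + 1) ξ₂ = 105.6 → ξ₂ = 30.62 kmol, ξ₁ = 75.02 kmol.
Outlet amounts (n = n₀ + Σ ν·ξ):
  F: 355.7 − 1(75.02) − 1(30.62) = 250.1
  C: 878.4 − 3(75.02) − 1(30.62) = 622.7
  B: 0 + 2(75.02) = 150
  E: 0 + 2(30.62) = 61.24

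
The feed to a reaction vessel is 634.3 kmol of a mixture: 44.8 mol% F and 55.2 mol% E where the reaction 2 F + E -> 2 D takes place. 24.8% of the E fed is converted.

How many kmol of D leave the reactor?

E reacted = 0.248 × 350.1 = 86.83 kmol; ν_E = −1, so ξ = 86.83/1 = 86.83 kmol.
Outlet amounts (n = n₀ + ν ξ):
  F: 284.2 − 2(86.83) = 110.5
  E: 350.1 − 1(86.83) = 263.3
  D: 0 + 2(86.83) = 173.7

174 kmol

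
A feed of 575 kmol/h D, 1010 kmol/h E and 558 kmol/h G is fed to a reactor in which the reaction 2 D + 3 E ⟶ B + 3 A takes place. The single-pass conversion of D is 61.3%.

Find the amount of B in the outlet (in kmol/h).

D reacted = 0.613 × 575 = 352.5 kmol/h; ν_D = −2, so ξ = 352.5/2 = 176.2 kmol/h.
Outlet amounts (n = n₀ + ν ξ):
  D: 575 − 2(176.2) = 222.5
  E: 1010 − 3(176.2) = 481.3
  B: 0 + 1(176.2) = 176.2
  A: 0 + 3(176.2) = 528.7
  G: 558 (inert)

176 kmol/h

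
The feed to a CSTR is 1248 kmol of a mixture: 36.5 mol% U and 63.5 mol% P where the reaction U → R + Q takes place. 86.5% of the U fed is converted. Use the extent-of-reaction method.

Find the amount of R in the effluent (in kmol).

394 kmol

U reacted = 0.865 × 455.5 = 394 kmol; ν_U = −1, so ξ = 394/1 = 394 kmol.
Outlet amounts (n = n₀ + ν ξ):
  U: 455.5 − 1(394) = 61.5
  R: 0 + 1(394) = 394
  Q: 0 + 1(394) = 394
  P: 792.5 (inert)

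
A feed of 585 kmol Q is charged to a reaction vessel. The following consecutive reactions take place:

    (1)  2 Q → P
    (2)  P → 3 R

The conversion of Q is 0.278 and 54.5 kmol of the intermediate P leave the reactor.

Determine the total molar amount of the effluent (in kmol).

557 kmol

Conversion of Q: Q consumed = 2ξ₁ = 0.278 × 585 → ξ₁ = 81.32 kmol.
P balance: n_P = 0 + 1ξ₁ − 1ξ₂ = 54.5 → ξ₂ = (1·81.32 − 54.5)/1 = 26.82 kmol.
Outlet amounts (n = n₀ + Σ ν·ξ):
  Q: 585 − 2(81.32) = 422.4
  P: 0 + 1(81.32) − 1(26.82) = 54.5
  R: 0 + 3(26.82) = 80.45
Total out = 422.4 + 54.5 + 80.45 = 557.3 kmol.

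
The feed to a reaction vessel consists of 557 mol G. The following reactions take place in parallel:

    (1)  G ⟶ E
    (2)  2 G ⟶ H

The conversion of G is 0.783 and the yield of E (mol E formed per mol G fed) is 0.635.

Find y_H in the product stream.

0.0799

Yield of E: 1ξ₁ / 557 = 0.635 → ξ₁ = 353.7 mol.
Conversion of G: 1ξ₁ + 2ξ₂ = 0.783 × 557 = 436.1 → ξ₂ = 41.22 mol.
Outlet amounts (n = n₀ + Σ ν·ξ):
  G: 557 − 1(353.7) − 2(41.22) = 120.9
  E: 0 + 1(353.7) = 353.7
  H: 0 + 1(41.22) = 41.22
Total out = 515.8 mol; y_H = 41.22 / 515.8 = 0.07991.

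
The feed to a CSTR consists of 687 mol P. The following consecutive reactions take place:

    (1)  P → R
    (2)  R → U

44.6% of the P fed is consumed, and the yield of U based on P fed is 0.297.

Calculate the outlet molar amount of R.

Conversion of P: P consumed = 1ξ₁ = 0.446 × 687 → ξ₁ = 306.4 mol.
Yield of U: 1ξ₂ / 687 = 0.297 → ξ₂ = 204 mol.
Outlet amounts (n = n₀ + Σ ν·ξ):
  P: 687 − 1(306.4) = 380.6
  R: 0 + 1(306.4) − 1(204) = 102.4
  U: 0 + 1(204) = 204

102 mol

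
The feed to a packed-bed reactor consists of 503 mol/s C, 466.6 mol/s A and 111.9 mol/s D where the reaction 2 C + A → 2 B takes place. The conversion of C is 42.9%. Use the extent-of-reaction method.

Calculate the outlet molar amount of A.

359 mol/s

C reacted = 0.429 × 503 = 215.8 mol/s; ν_C = −2, so ξ = 215.8/2 = 107.9 mol/s.
Outlet amounts (n = n₀ + ν ξ):
  C: 503 − 2(107.9) = 287.2
  A: 466.6 − 1(107.9) = 358.7
  B: 0 + 2(107.9) = 215.8
  D: 111.9 (inert)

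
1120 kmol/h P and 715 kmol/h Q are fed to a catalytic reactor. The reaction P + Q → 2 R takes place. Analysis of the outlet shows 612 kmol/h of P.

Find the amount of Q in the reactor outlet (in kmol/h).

207 kmol/h

For P: n = n₀ − 1ξ → 612 = 1120 − 1ξ, giving ξ = 508 kmol/h.
Outlet amounts (n = n₀ + ν ξ):
  P: 1120 − 1(508) = 612
  Q: 715 − 1(508) = 207
  R: 0 + 2(508) = 1016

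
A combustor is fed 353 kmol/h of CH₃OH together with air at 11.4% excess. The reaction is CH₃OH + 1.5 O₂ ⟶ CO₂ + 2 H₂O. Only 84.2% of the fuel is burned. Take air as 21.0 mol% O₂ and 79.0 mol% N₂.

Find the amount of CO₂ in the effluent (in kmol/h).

Stoichiometric O₂ = 1.5 × 353 = 529.5 kmol/h; O₂ fed = 529.5 × 1.114 = 589.9 kmol/h.
N₂ fed = 589.9 × 79/21 = 2219 kmol/h.
Fuel reacted = 0.842 × 353 → ξ = 297.2 kmol/h.
Outlet (n = n₀ + ν ξ):
  CH₃OH: 353 − 1(297.2) = 55.77
  O₂: 589.9 − 1.5(297.2) = 144
  N₂: 2219 (inert)
  CO₂: 0 + 1(297.2) = 297.2
  H₂O: 0 + 2(297.2) = 594.5

297 kmol/h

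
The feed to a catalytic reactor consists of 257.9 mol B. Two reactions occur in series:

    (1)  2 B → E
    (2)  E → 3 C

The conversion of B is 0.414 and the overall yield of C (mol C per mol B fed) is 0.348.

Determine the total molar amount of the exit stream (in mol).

Conversion of B: B consumed = 2ξ₁ = 0.414 × 257.9 → ξ₁ = 53.39 mol.
Yield of C: 3ξ₂ / 257.9 = 0.348 → ξ₂ = 29.92 mol.
Outlet amounts (n = n₀ + Σ ν·ξ):
  B: 257.9 − 2(53.39) = 151.1
  E: 0 + 1(53.39) − 1(29.92) = 23.47
  C: 0 + 3(29.92) = 89.75
Total out = 151.1 + 23.47 + 89.75 = 264.3 mol.

264 mol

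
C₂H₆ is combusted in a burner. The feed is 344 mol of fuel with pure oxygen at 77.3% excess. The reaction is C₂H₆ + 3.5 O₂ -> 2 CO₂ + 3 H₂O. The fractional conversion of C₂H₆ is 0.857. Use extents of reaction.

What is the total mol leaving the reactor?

Stoichiometric O₂ = 3.5 × 344 = 1204 mol; O₂ fed = 1204 × 1.773 = 2135 mol.
Fuel reacted = 0.857 × 344 → ξ = 294.8 mol.
Outlet (n = n₀ + ν ξ):
  C₂H₆: 344 − 1(294.8) = 49.19
  O₂: 2135 − 3.5(294.8) = 1103
  CO₂: 0 + 2(294.8) = 589.6
  H₂O: 0 + 3(294.8) = 884.4
Total out = 49.19 + 1103 + 589.6 + 884.4 = 2626 mol.

2630 mol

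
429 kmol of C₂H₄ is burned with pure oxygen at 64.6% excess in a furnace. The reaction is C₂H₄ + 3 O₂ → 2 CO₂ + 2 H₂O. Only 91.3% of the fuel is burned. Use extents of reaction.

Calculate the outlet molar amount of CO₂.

783 kmol

Stoichiometric O₂ = 3 × 429 = 1287 kmol; O₂ fed = 1287 × 1.646 = 2118 kmol.
Fuel reacted = 0.913 × 429 → ξ = 391.7 kmol.
Outlet (n = n₀ + ν ξ):
  C₂H₄: 429 − 1(391.7) = 37.32
  O₂: 2118 − 3(391.7) = 943.4
  CO₂: 0 + 2(391.7) = 783.4
  H₂O: 0 + 2(391.7) = 783.4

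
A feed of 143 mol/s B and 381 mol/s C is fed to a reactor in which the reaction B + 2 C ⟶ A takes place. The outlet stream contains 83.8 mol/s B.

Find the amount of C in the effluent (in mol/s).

263 mol/s

For B: n = n₀ − 1ξ → 83.8 = 143 − 1ξ, giving ξ = 59.2 mol/s.
Outlet amounts (n = n₀ + ν ξ):
  B: 143 − 1(59.2) = 83.8
  C: 381 − 2(59.2) = 262.6
  A: 0 + 1(59.2) = 59.2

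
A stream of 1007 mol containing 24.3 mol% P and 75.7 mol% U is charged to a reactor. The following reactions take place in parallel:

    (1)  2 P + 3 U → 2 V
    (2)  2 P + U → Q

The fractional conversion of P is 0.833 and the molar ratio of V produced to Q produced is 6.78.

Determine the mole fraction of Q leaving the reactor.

Conversion of P: P consumed = 0.833 × 244.7 = 203.8 mol = 2ξ₁ + 2ξ₂.
Selectivity: 2ξ₁ / (1ξ₂) = 6.78 → ξ₁ = 3.39 ξ₂.
Substitute: (2·3.39 + 2) ξ₂ = 203.8 → ξ₂ = 23.22 mol, ξ₁ = 78.7 mol.
Outlet amounts (n = n₀ + Σ ν·ξ):
  P: 244.7 − 2(78.7) − 2(23.22) = 40.87
  U: 762.3 − 3(78.7) − 1(23.22) = 503
  V: 0 + 2(78.7) = 157.4
  Q: 0 + 1(23.22) = 23.22
Total out = 724.5 mol; y_Q = 23.22 / 724.5 = 0.03205.

0.032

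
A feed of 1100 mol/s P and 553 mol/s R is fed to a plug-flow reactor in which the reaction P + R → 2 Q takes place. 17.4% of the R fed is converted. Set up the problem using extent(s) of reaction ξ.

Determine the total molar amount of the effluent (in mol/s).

1650 mol/s

R reacted = 0.174 × 553 = 96.22 mol/s; ν_R = −1, so ξ = 96.22/1 = 96.22 mol/s.
Outlet amounts (n = n₀ + ν ξ):
  P: 1100 − 1(96.22) = 1004
  R: 553 − 1(96.22) = 456.8
  Q: 0 + 2(96.22) = 192.4
Total out = 1004 + 456.8 + 192.4 = 1653 mol/s.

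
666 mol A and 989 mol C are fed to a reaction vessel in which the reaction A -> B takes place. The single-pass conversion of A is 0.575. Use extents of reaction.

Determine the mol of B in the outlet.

A reacted = 0.575 × 666 = 382.9 mol; ν_A = −1, so ξ = 382.9/1 = 382.9 mol.
Outlet amounts (n = n₀ + ν ξ):
  A: 666 − 1(382.9) = 283.1
  B: 0 + 1(382.9) = 382.9
  C: 989 (inert)

383 mol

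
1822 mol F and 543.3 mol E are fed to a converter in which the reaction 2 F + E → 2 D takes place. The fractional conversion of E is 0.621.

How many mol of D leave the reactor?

E reacted = 0.621 × 543.3 = 337.4 mol; ν_E = −1, so ξ = 337.4/1 = 337.4 mol.
Outlet amounts (n = n₀ + ν ξ):
  F: 1822 − 2(337.4) = 1147
  E: 543.3 − 1(337.4) = 205.9
  D: 0 + 2(337.4) = 674.8

675 mol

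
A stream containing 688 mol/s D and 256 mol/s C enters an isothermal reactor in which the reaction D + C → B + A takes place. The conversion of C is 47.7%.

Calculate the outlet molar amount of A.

122 mol/s

C reacted = 0.477 × 256 = 122.1 mol/s; ν_C = −1, so ξ = 122.1/1 = 122.1 mol/s.
Outlet amounts (n = n₀ + ν ξ):
  D: 688 − 1(122.1) = 565.9
  C: 256 − 1(122.1) = 133.9
  B: 0 + 1(122.1) = 122.1
  A: 0 + 1(122.1) = 122.1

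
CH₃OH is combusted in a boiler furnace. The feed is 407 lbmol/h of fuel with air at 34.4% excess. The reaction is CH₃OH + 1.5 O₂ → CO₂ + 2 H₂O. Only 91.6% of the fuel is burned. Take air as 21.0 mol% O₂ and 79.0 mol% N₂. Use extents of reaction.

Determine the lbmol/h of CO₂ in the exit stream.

Stoichiometric O₂ = 1.5 × 407 = 610.5 lbmol/h; O₂ fed = 610.5 × 1.344 = 820.5 lbmol/h.
N₂ fed = 820.5 × 79/21 = 3087 lbmol/h.
Fuel reacted = 0.916 × 407 → ξ = 372.8 lbmol/h.
Outlet (n = n₀ + ν ξ):
  CH₃OH: 407 − 1(372.8) = 34.19
  O₂: 820.5 − 1.5(372.8) = 261.3
  N₂: 3087 (inert)
  CO₂: 0 + 1(372.8) = 372.8
  H₂O: 0 + 2(372.8) = 745.6

373 lbmol/h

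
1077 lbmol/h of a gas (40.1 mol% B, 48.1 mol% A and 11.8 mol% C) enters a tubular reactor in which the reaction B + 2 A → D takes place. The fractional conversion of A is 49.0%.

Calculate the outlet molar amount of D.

127 lbmol/h

A reacted = 0.49 × 518 = 253.8 lbmol/h; ν_A = −2, so ξ = 253.8/2 = 126.9 lbmol/h.
Outlet amounts (n = n₀ + ν ξ):
  B: 431.9 − 1(126.9) = 305
  A: 518 − 2(126.9) = 264.2
  D: 0 + 1(126.9) = 126.9
  C: 127.1 (inert)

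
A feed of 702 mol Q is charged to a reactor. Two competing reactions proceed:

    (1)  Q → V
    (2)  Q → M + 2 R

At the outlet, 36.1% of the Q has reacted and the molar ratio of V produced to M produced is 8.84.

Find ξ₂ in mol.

ξ₂ = 25.8 mol

Conversion of Q: Q consumed = 0.361 × 702 = 253.4 mol = 1ξ₁ + 1ξ₂.
Selectivity: 1ξ₁ / (1ξ₂) = 8.84 → ξ₁ = 8.84 ξ₂.
Substitute: (1·8.84 + 1) ξ₂ = 253.4 → ξ₂ = 25.75 mol, ξ₁ = 227.7 mol.
Outlet amounts (n = n₀ + Σ ν·ξ):
  Q: 702 − 1(227.7) − 1(25.75) = 448.6
  V: 0 + 1(227.7) = 227.7
  M: 0 + 1(25.75) = 25.75
  R: 0 + 2(25.75) = 51.51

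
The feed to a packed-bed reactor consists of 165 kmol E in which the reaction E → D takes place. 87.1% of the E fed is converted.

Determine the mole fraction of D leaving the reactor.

E reacted = 0.871 × 165 = 143.7 kmol; ν_E = −1, so ξ = 143.7/1 = 143.7 kmol.
Outlet amounts (n = n₀ + ν ξ):
  E: 165 − 1(143.7) = 21.28
  D: 0 + 1(143.7) = 143.7
Total out = 165 kmol; y_D = 143.7 / 165 = 0.871.

0.871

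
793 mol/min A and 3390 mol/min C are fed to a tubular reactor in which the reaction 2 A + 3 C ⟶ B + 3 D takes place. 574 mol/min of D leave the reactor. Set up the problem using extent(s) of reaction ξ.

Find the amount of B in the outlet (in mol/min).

191 mol/min

For D: n = n₀ + 3ξ → 574 = 0 + 3ξ, giving ξ = 191.3 mol/min.
Outlet amounts (n = n₀ + ν ξ):
  A: 793 − 2(191.3) = 410.3
  C: 3390 − 3(191.3) = 2816
  B: 0 + 1(191.3) = 191.3
  D: 0 + 3(191.3) = 574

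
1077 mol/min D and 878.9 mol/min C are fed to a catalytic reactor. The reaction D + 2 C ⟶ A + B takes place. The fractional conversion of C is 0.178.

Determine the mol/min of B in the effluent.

C reacted = 0.178 × 878.9 = 156.4 mol/min; ν_C = −2, so ξ = 156.4/2 = 78.22 mol/min.
Outlet amounts (n = n₀ + ν ξ):
  D: 1077 − 1(78.22) = 998.8
  C: 878.9 − 2(78.22) = 722.5
  A: 0 + 1(78.22) = 78.22
  B: 0 + 1(78.22) = 78.22

78.2 mol/min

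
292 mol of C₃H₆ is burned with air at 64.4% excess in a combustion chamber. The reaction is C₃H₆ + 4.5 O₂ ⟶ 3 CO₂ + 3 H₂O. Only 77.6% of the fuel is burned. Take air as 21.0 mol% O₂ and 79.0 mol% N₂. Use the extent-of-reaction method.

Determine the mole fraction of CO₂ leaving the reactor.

0.0636

Stoichiometric O₂ = 4.5 × 292 = 1314 mol; O₂ fed = 1314 × 1.644 = 2160 mol.
N₂ fed = 2160 × 79/21 = 8127 mol.
Fuel reacted = 0.776 × 292 → ξ = 226.6 mol.
Outlet (n = n₀ + ν ξ):
  C₃H₆: 292 − 1(226.6) = 65.41
  O₂: 2160 − 4.5(226.6) = 1141
  N₂: 8127 (inert)
  CO₂: 0 + 3(226.6) = 679.8
  H₂O: 0 + 3(226.6) = 679.8
Total out = 10690 mol; y_CO₂ = 679.8 / 10690 = 0.06358.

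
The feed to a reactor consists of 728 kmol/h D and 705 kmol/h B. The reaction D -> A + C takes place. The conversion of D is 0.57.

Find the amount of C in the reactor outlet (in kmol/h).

D reacted = 0.57 × 728 = 415 kmol/h; ν_D = −1, so ξ = 415/1 = 415 kmol/h.
Outlet amounts (n = n₀ + ν ξ):
  D: 728 − 1(415) = 313
  A: 0 + 1(415) = 415
  C: 0 + 1(415) = 415
  B: 705 (inert)

415 kmol/h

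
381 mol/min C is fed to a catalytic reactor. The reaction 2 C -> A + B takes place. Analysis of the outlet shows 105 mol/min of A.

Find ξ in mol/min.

For A: n = n₀ + 1ξ → 105 = 0 + 1ξ, giving ξ = 105 mol/min.
Outlet amounts (n = n₀ + ν ξ):
  C: 381 − 2(105) = 171
  A: 0 + 1(105) = 105
  B: 0 + 1(105) = 105

ξ = 105 mol/min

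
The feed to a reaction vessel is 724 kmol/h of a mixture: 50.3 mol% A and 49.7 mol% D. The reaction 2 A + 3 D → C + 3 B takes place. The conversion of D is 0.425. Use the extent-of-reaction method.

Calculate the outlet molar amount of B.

153 kmol/h

D reacted = 0.425 × 359.8 = 152.9 kmol/h; ν_D = −3, so ξ = 152.9/3 = 50.98 kmol/h.
Outlet amounts (n = n₀ + ν ξ):
  A: 364.2 − 2(50.98) = 262.2
  D: 359.8 − 3(50.98) = 206.9
  C: 0 + 1(50.98) = 50.98
  B: 0 + 3(50.98) = 152.9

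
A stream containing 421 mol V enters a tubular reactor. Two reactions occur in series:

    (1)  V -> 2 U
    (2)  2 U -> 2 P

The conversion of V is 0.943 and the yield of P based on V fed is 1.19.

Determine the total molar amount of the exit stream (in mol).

818 mol

Conversion of V: V consumed = 1ξ₁ = 0.943 × 421 → ξ₁ = 397 mol.
Yield of P: 2ξ₂ / 421 = 1.19 → ξ₂ = 250.5 mol.
Outlet amounts (n = n₀ + Σ ν·ξ):
  V: 421 − 1(397) = 24
  U: 0 + 2(397) − 2(250.5) = 293
  P: 0 + 2(250.5) = 501
Total out = 24 + 293 + 501 = 818 mol.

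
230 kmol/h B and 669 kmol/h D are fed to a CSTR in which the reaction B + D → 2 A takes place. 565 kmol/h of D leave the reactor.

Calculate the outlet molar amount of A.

For D: n = n₀ − 1ξ → 565 = 669 − 1ξ, giving ξ = 104 kmol/h.
Outlet amounts (n = n₀ + ν ξ):
  B: 230 − 1(104) = 126
  D: 669 − 1(104) = 565
  A: 0 + 2(104) = 208

208 kmol/h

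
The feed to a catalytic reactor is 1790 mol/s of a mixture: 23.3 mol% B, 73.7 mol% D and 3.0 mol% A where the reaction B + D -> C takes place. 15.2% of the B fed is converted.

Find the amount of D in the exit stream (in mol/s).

B reacted = 0.152 × 417.1 = 63.39 mol/s; ν_B = −1, so ξ = 63.39/1 = 63.39 mol/s.
Outlet amounts (n = n₀ + ν ξ):
  B: 417.1 − 1(63.39) = 353.7
  D: 1319 − 1(63.39) = 1256
  C: 0 + 1(63.39) = 63.39
  A: 53.7 (inert)

1260 mol/s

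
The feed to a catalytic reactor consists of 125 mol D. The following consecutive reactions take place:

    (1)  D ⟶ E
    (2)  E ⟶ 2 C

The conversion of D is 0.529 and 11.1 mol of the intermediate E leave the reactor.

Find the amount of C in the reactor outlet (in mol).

110 mol

Conversion of D: D consumed = 1ξ₁ = 0.529 × 125 → ξ₁ = 66.12 mol.
E balance: n_E = 0 + 1ξ₁ − 1ξ₂ = 11.1 → ξ₂ = (1·66.12 − 11.1)/1 = 55.02 mol.
Outlet amounts (n = n₀ + Σ ν·ξ):
  D: 125 − 1(66.12) = 58.88
  E: 0 + 1(66.12) − 1(55.02) = 11.1
  C: 0 + 2(55.02) = 110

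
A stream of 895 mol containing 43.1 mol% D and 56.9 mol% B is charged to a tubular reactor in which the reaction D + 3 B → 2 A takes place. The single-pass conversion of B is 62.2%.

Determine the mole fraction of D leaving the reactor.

B reacted = 0.622 × 509.3 = 316.8 mol; ν_B = −3, so ξ = 316.8/3 = 105.6 mol.
Outlet amounts (n = n₀ + ν ξ):
  D: 385.7 − 1(105.6) = 280.2
  B: 509.3 − 3(105.6) = 192.5
  A: 0 + 2(105.6) = 211.2
Total out = 683.8 mol; y_D = 280.2 / 683.8 = 0.4097.

0.41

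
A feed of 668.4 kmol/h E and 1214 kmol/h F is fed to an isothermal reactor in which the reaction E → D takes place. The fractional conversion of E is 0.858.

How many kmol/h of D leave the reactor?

E reacted = 0.858 × 668.4 = 573.5 kmol/h; ν_E = −1, so ξ = 573.5/1 = 573.5 kmol/h.
Outlet amounts (n = n₀ + ν ξ):
  E: 668.4 − 1(573.5) = 94.91
  D: 0 + 1(573.5) = 573.5
  F: 1214 (inert)

573 kmol/h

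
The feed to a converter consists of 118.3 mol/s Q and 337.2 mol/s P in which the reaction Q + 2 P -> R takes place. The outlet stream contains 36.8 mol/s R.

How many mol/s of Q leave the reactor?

81.5 mol/s

For R: n = n₀ + 1ξ → 36.8 = 0 + 1ξ, giving ξ = 36.8 mol/s.
Outlet amounts (n = n₀ + ν ξ):
  Q: 118.3 − 1(36.8) = 81.5
  P: 337.2 − 2(36.8) = 263.6
  R: 0 + 1(36.8) = 36.8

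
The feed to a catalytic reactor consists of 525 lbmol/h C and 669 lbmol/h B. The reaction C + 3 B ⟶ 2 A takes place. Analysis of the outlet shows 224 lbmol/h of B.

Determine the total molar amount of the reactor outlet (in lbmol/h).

897 lbmol/h

For B: n = n₀ − 3ξ → 224 = 669 − 3ξ, giving ξ = 148.3 lbmol/h.
Outlet amounts (n = n₀ + ν ξ):
  C: 525 − 1(148.3) = 376.7
  B: 669 − 3(148.3) = 224
  A: 0 + 2(148.3) = 296.7
Total out = 376.7 + 224 + 296.7 = 897.3 lbmol/h.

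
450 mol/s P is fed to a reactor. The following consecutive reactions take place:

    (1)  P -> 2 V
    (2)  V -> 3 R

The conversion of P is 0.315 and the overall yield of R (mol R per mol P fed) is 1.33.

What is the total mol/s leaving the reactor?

991 mol/s

Conversion of P: P consumed = 1ξ₁ = 0.315 × 450 → ξ₁ = 141.8 mol/s.
Yield of R: 3ξ₂ / 450 = 1.33 → ξ₂ = 199.5 mol/s.
Outlet amounts (n = n₀ + Σ ν·ξ):
  P: 450 − 1(141.8) = 308.2
  V: 0 + 2(141.8) − 1(199.5) = 84
  R: 0 + 3(199.5) = 598.5
Total out = 308.2 + 84 + 598.5 = 990.8 mol/s.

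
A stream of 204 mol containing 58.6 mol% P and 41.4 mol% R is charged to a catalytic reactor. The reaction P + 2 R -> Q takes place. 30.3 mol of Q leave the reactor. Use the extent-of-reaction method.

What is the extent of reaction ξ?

ξ = 30.3 mol

For Q: n = n₀ + 1ξ → 30.3 = 0 + 1ξ, giving ξ = 30.3 mol.
Outlet amounts (n = n₀ + ν ξ):
  P: 119.5 − 1(30.3) = 89.24
  R: 84.46 − 2(30.3) = 23.86
  Q: 0 + 1(30.3) = 30.3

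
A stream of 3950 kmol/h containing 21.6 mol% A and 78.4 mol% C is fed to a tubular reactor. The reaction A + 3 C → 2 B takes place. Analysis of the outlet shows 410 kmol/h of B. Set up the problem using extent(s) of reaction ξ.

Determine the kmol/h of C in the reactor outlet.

For B: n = n₀ + 2ξ → 410 = 0 + 2ξ, giving ξ = 205 kmol/h.
Outlet amounts (n = n₀ + ν ξ):
  A: 853.2 − 1(205) = 648.2
  C: 3097 − 3(205) = 2482
  B: 0 + 2(205) = 410

2480 kmol/h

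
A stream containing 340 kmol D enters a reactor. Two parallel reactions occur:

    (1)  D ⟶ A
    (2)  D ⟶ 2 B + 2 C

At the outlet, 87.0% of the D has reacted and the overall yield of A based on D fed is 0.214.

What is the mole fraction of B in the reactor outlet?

Yield of A: 1ξ₁ / 340 = 0.214 → ξ₁ = 72.76 kmol.
Conversion of D: 1ξ₁ + 1ξ₂ = 0.87 × 340 = 295.8 → ξ₂ = 223 kmol.
Outlet amounts (n = n₀ + Σ ν·ξ):
  D: 340 − 1(72.76) − 1(223) = 44.2
  A: 0 + 1(72.76) = 72.76
  B: 0 + 2(223) = 446.1
  C: 0 + 2(223) = 446.1
Total out = 1009 kmol; y_B = 446.1 / 1009 = 0.442.

0.442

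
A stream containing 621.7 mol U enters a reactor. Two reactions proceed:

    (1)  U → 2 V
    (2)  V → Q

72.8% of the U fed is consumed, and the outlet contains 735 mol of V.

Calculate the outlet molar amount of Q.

Conversion of U: U consumed = 1ξ₁ = 0.728 × 621.7 → ξ₁ = 452.6 mol.
V balance: n_V = 0 + 2ξ₁ − 1ξ₂ = 735 → ξ₂ = (2·452.6 − 735)/1 = 170.2 mol.
Outlet amounts (n = n₀ + Σ ν·ξ):
  U: 621.7 − 1(452.6) = 169.1
  V: 0 + 2(452.6) − 1(170.2) = 735
  Q: 0 + 1(170.2) = 170.2

170 mol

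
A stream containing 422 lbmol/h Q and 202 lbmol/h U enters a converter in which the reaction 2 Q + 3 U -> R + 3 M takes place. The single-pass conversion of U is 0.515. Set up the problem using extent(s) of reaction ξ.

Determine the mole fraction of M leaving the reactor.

U reacted = 0.515 × 202 = 104 lbmol/h; ν_U = −3, so ξ = 104/3 = 34.68 lbmol/h.
Outlet amounts (n = n₀ + ν ξ):
  Q: 422 − 2(34.68) = 352.6
  U: 202 − 3(34.68) = 97.97
  R: 0 + 1(34.68) = 34.68
  M: 0 + 3(34.68) = 104
Total out = 589.3 lbmol/h; y_M = 104 / 589.3 = 0.1765.

0.177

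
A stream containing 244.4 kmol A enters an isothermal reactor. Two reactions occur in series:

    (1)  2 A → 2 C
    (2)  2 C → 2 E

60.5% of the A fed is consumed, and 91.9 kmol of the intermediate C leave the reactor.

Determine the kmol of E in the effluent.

Conversion of A: A consumed = 2ξ₁ = 0.605 × 244.4 → ξ₁ = 73.93 kmol.
C balance: n_C = 0 + 2ξ₁ − 2ξ₂ = 91.9 → ξ₂ = (2·73.93 − 91.9)/2 = 27.98 kmol.
Outlet amounts (n = n₀ + Σ ν·ξ):
  A: 244.4 − 2(73.93) = 96.54
  C: 0 + 2(73.93) − 2(27.98) = 91.9
  E: 0 + 2(27.98) = 55.96

56 kmol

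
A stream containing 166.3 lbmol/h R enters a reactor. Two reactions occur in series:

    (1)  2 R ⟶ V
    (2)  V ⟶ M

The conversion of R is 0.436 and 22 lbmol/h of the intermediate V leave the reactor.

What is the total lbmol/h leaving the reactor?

Conversion of R: R consumed = 2ξ₁ = 0.436 × 166.3 → ξ₁ = 36.25 lbmol/h.
V balance: n_V = 0 + 1ξ₁ − 1ξ₂ = 22 → ξ₂ = (1·36.25 − 22)/1 = 14.25 lbmol/h.
Outlet amounts (n = n₀ + Σ ν·ξ):
  R: 166.3 − 2(36.25) = 93.79
  V: 0 + 1(36.25) − 1(14.25) = 22
  M: 0 + 1(14.25) = 14.25
Total out = 93.79 + 22 + 14.25 = 130 lbmol/h.

130 lbmol/h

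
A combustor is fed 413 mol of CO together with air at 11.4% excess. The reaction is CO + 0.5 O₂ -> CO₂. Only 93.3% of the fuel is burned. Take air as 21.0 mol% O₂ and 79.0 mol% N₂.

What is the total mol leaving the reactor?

Stoichiometric O₂ = 0.5 × 413 = 206.5 mol; O₂ fed = 206.5 × 1.114 = 230 mol.
N₂ fed = 230 × 79/21 = 865.4 mol.
Fuel reacted = 0.933 × 413 → ξ = 385.3 mol.
Outlet (n = n₀ + ν ξ):
  CO: 413 − 1(385.3) = 27.67
  O₂: 230 − 0.5(385.3) = 37.38
  N₂: 865.4 (inert)
  CO₂: 0 + 1(385.3) = 385.3
Total out = 27.67 + 37.38 + 865.4 + 385.3 = 1316 mol.

1320 mol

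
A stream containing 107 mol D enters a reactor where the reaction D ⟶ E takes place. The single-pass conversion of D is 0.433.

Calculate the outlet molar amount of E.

46.3 mol

D reacted = 0.433 × 107 = 46.33 mol; ν_D = −1, so ξ = 46.33/1 = 46.33 mol.
Outlet amounts (n = n₀ + ν ξ):
  D: 107 − 1(46.33) = 60.67
  E: 0 + 1(46.33) = 46.33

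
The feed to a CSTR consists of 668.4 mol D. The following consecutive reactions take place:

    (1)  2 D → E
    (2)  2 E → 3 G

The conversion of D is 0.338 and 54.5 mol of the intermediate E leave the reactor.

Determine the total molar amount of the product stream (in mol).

Conversion of D: D consumed = 2ξ₁ = 0.338 × 668.4 → ξ₁ = 113 mol.
E balance: n_E = 0 + 1ξ₁ − 2ξ₂ = 54.5 → ξ₂ = (1·113 − 54.5)/2 = 29.23 mol.
Outlet amounts (n = n₀ + Σ ν·ξ):
  D: 668.4 − 2(113) = 442.5
  E: 0 + 1(113) − 2(29.23) = 54.5
  G: 0 + 3(29.23) = 87.69
Total out = 442.5 + 54.5 + 87.69 = 584.7 mol.

585 mol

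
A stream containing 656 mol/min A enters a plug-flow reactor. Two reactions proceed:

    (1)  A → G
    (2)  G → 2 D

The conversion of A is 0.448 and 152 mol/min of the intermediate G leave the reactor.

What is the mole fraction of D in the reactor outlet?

0.356

Conversion of A: A consumed = 1ξ₁ = 0.448 × 656 → ξ₁ = 293.9 mol/min.
G balance: n_G = 0 + 1ξ₁ − 1ξ₂ = 152 → ξ₂ = (1·293.9 − 152)/1 = 141.9 mol/min.
Outlet amounts (n = n₀ + Σ ν·ξ):
  A: 656 − 1(293.9) = 362.1
  G: 0 + 1(293.9) − 1(141.9) = 152
  D: 0 + 2(141.9) = 283.8
Total out = 797.9 mol/min; y_D = 283.8 / 797.9 = 0.3557.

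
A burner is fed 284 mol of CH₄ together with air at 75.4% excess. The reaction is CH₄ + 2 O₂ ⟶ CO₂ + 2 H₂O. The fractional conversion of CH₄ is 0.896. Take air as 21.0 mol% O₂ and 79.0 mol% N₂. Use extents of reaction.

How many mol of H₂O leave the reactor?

Stoichiometric O₂ = 2 × 284 = 568 mol; O₂ fed = 568 × 1.754 = 996.3 mol.
N₂ fed = 996.3 × 79/21 = 3748 mol.
Fuel reacted = 0.896 × 284 → ξ = 254.5 mol.
Outlet (n = n₀ + ν ξ):
  CH₄: 284 − 1(254.5) = 29.54
  O₂: 996.3 − 2(254.5) = 487.3
  N₂: 3748 (inert)
  CO₂: 0 + 1(254.5) = 254.5
  H₂O: 0 + 2(254.5) = 508.9

509 mol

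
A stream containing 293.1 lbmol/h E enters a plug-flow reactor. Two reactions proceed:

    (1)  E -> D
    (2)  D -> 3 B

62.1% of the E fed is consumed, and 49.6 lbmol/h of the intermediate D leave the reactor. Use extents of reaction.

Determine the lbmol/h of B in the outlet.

Conversion of E: E consumed = 1ξ₁ = 0.621 × 293.1 → ξ₁ = 182 lbmol/h.
D balance: n_D = 0 + 1ξ₁ − 1ξ₂ = 49.6 → ξ₂ = (1·182 − 49.6)/1 = 132.4 lbmol/h.
Outlet amounts (n = n₀ + Σ ν·ξ):
  E: 293.1 − 1(182) = 111.1
  D: 0 + 1(182) − 1(132.4) = 49.6
  B: 0 + 3(132.4) = 397.2

397 lbmol/h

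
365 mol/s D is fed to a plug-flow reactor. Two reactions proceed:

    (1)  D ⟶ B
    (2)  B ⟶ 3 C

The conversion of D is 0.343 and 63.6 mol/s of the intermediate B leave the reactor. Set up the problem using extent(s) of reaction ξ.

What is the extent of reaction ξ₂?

Conversion of D: D consumed = 1ξ₁ = 0.343 × 365 → ξ₁ = 125.2 mol/s.
B balance: n_B = 0 + 1ξ₁ − 1ξ₂ = 63.6 → ξ₂ = (1·125.2 − 63.6)/1 = 61.6 mol/s.
Outlet amounts (n = n₀ + Σ ν·ξ):
  D: 365 − 1(125.2) = 239.8
  B: 0 + 1(125.2) − 1(61.6) = 63.6
  C: 0 + 3(61.6) = 184.8

ξ₂ = 61.6 mol/s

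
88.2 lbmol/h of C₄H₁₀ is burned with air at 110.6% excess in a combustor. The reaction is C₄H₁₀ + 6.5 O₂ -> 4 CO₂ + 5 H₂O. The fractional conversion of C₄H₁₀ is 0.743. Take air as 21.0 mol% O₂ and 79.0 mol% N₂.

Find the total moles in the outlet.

5940 lbmol/h

Stoichiometric O₂ = 6.5 × 88.2 = 573.3 lbmol/h; O₂ fed = 573.3 × 2.106 = 1207 lbmol/h.
N₂ fed = 1207 × 79/21 = 4542 lbmol/h.
Fuel reacted = 0.743 × 88.2 → ξ = 65.53 lbmol/h.
Outlet (n = n₀ + ν ξ):
  C₄H₁₀: 88.2 − 1(65.53) = 22.67
  O₂: 1207 − 6.5(65.53) = 781.4
  N₂: 4542 (inert)
  CO₂: 0 + 4(65.53) = 262.1
  H₂O: 0 + 5(65.53) = 327.7
Total out = 22.67 + 781.4 + 4542 + 262.1 + 327.7 = 5936 lbmol/h.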